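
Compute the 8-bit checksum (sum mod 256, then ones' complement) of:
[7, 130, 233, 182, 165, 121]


Sum = 838 mod 256 = 70
Complement = 185

185


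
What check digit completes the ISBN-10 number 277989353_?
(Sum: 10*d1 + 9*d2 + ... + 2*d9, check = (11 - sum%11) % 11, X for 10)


Weighted sum: 328
328 mod 11 = 9

Check digit: 2


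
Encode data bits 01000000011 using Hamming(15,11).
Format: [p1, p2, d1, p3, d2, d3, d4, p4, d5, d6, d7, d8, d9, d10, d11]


Parity bits: p1=0, p2=0, p3=1, p4=0

000110000000011


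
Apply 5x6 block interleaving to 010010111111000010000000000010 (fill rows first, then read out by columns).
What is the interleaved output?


Matrix:
  010010
  111111
  000010
  000000
  000010
Read columns: 010001100001000010001110101000

010001100001000010001110101000


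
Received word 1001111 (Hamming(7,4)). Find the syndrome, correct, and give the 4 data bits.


Syndrome = 1: error at position 1

Data: 0111 (corrected bit 1)


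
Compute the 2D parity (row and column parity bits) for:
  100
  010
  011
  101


Row parities: 1100
Column parities: 000

Row P: 1100, Col P: 000, Corner: 0


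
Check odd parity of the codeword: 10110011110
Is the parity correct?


Number of 1s: 7

Yes, parity is correct (7 ones)


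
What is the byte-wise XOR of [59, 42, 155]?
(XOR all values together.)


XOR chain: 59 ^ 42 ^ 155 = 138

138


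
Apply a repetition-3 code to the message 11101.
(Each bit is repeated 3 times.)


Each bit -> 3 copies

111111111000111


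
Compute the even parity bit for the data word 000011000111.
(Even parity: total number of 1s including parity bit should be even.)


Number of 1s in data: 5
Parity bit: 1

1


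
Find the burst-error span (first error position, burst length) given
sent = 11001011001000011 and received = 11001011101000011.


XOR: 00000000100000000

Burst at position 8, length 1


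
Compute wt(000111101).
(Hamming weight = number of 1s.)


Counting 1s in 000111101

5


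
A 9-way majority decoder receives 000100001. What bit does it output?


Ones: 2 out of 9
Threshold: 5

0 (2/9 voted 1)


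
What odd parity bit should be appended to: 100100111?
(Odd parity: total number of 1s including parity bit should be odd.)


Number of 1s in data: 5
Parity bit: 0

0


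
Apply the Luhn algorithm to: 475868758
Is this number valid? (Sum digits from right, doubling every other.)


Luhn sum = 50
50 mod 10 = 0

Valid (Luhn sum mod 10 = 0)


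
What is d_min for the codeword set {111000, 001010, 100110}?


Comparing all pairs, minimum distance: 3
Can detect 2 errors, correct 1 errors

3


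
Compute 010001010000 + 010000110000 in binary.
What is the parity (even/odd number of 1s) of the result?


010001010000 = 1104
010000110000 = 1072
Sum = 2176 = 100010000000
1s count = 2

even parity (2 ones in 100010000000)


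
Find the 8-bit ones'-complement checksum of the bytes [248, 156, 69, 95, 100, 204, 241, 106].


Sum = 1219 mod 256 = 195
Complement = 60

60


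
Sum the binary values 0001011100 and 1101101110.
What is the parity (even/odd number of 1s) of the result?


0001011100 = 92
1101101110 = 878
Sum = 970 = 1111001010
1s count = 6

even parity (6 ones in 1111001010)


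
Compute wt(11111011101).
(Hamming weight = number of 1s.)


Counting 1s in 11111011101

9


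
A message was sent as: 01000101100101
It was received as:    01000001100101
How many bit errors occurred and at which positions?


XOR: 00000100000000

1 error(s) at position(s): 5


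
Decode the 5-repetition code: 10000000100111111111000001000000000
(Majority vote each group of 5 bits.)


Groups: 10000, 00010, 01111, 11111, 00000, 10000, 00000
Majority votes: 0011000

0011000


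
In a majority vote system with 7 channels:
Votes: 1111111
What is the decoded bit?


Ones: 7 out of 7
Threshold: 4

1 (7/7 voted 1)


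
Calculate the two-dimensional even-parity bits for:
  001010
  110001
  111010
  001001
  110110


Row parities: 01000
Column parities: 111110

Row P: 01000, Col P: 111110, Corner: 1


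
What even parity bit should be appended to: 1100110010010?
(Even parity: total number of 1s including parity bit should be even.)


Number of 1s in data: 6
Parity bit: 0

0


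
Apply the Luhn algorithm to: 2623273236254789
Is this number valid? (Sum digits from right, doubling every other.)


Luhn sum = 88
88 mod 10 = 8

Invalid (Luhn sum mod 10 = 8)


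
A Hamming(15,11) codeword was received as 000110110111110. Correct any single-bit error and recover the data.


Syndrome = 0: no error detected

Data: 01010111110 (no errors)


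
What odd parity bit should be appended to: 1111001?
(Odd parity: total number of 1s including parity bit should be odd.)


Number of 1s in data: 5
Parity bit: 0

0


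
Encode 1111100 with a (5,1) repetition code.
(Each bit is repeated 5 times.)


Each bit -> 5 copies

11111111111111111111111110000000000


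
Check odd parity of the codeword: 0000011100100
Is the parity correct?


Number of 1s: 4

No, parity error (4 ones)


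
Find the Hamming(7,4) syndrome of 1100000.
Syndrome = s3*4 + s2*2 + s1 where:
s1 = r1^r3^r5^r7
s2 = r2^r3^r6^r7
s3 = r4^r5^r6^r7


s1=1, s2=1, s3=0

Syndrome = 3 (error at position 3)


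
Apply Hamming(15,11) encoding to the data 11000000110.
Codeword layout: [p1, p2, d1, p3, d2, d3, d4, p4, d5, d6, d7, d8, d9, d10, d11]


Parity bits: p1=1, p2=0, p3=1, p4=0

101110000000110


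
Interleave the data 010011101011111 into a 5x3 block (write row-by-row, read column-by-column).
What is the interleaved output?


Matrix:
  010
  011
  101
  011
  111
Read columns: 001011101101111

001011101101111


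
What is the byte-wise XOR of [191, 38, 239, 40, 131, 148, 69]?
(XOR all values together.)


XOR chain: 191 ^ 38 ^ 239 ^ 40 ^ 131 ^ 148 ^ 69 = 12

12


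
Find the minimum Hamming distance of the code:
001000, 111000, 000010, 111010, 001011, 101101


Comparing all pairs, minimum distance: 1
Can detect 0 errors, correct 0 errors

1


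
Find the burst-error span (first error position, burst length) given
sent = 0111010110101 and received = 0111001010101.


XOR: 0000011100000

Burst at position 5, length 3


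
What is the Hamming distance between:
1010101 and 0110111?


XOR: 1100010
Count of 1s: 3

3


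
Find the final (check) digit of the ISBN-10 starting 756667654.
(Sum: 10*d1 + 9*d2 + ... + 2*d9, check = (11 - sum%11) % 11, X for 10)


Weighted sum: 323
323 mod 11 = 4

Check digit: 7


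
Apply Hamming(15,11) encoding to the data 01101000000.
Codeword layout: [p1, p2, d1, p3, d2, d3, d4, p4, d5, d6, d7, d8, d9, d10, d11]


Parity bits: p1=0, p2=1, p3=0, p4=1

010011011000000


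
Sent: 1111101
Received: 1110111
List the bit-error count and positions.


XOR: 0001010

2 error(s) at position(s): 3, 5


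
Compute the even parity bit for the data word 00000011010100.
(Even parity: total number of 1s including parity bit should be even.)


Number of 1s in data: 4
Parity bit: 0

0


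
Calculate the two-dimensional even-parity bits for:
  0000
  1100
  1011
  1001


Row parities: 0010
Column parities: 1110

Row P: 0010, Col P: 1110, Corner: 1


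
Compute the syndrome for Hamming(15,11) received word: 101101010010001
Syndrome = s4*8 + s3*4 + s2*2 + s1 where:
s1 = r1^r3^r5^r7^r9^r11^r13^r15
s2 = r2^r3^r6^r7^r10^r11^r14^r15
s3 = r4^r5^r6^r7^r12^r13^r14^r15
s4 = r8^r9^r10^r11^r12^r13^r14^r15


s1=0, s2=0, s3=1, s4=1

Syndrome = 12 (error at position 12)


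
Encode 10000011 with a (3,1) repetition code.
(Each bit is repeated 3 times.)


Each bit -> 3 copies

111000000000000000111111


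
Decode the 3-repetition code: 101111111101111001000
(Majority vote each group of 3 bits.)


Groups: 101, 111, 111, 101, 111, 001, 000
Majority votes: 1111100

1111100


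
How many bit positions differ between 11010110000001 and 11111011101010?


XOR: 00101101101011
Count of 1s: 8

8


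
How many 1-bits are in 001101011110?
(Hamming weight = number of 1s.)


Counting 1s in 001101011110

7


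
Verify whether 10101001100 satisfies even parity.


Number of 1s: 5

No, parity error (5 ones)


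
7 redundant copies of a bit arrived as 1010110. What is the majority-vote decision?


Ones: 4 out of 7
Threshold: 4

1 (4/7 voted 1)


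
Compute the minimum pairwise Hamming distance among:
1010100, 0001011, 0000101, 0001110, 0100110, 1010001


Comparing all pairs, minimum distance: 2
Can detect 1 errors, correct 0 errors

2


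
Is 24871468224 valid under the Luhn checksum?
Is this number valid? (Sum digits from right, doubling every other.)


Luhn sum = 55
55 mod 10 = 5

Invalid (Luhn sum mod 10 = 5)


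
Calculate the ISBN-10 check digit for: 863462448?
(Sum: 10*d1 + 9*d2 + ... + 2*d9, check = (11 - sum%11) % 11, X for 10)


Weighted sum: 276
276 mod 11 = 1

Check digit: X


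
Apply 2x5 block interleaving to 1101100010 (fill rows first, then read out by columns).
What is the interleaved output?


Matrix:
  11011
  00010
Read columns: 1010001110

1010001110


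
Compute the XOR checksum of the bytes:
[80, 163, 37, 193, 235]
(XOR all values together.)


XOR chain: 80 ^ 163 ^ 37 ^ 193 ^ 235 = 252

252


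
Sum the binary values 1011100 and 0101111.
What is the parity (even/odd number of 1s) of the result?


1011100 = 92
0101111 = 47
Sum = 139 = 10001011
1s count = 4

even parity (4 ones in 10001011)


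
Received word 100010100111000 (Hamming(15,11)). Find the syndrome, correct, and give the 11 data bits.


Syndrome = 14: error at position 14

Data: 01010111010 (corrected bit 14)


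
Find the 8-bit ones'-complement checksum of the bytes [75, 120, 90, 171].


Sum = 456 mod 256 = 200
Complement = 55

55


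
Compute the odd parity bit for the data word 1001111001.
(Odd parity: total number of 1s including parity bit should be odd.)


Number of 1s in data: 6
Parity bit: 1

1


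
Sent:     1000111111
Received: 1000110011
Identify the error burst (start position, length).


XOR: 0000001100

Burst at position 6, length 2


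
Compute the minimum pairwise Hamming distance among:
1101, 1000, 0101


Comparing all pairs, minimum distance: 1
Can detect 0 errors, correct 0 errors

1


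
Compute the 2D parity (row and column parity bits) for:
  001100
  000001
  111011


Row parities: 011
Column parities: 110110

Row P: 011, Col P: 110110, Corner: 0


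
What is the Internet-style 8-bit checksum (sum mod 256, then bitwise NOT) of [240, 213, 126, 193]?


Sum = 772 mod 256 = 4
Complement = 251

251


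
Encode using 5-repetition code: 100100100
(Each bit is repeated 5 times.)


Each bit -> 5 copies

111110000000000111110000000000111110000000000


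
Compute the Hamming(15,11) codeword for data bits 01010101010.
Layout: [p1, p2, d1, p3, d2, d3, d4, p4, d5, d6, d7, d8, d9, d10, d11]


Parity bits: p1=0, p2=1, p3=0, p4=1

010010110101010


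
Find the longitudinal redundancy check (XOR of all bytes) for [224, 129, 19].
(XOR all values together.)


XOR chain: 224 ^ 129 ^ 19 = 114

114


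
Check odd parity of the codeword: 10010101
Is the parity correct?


Number of 1s: 4

No, parity error (4 ones)


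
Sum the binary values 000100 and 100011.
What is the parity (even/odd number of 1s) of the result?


000100 = 4
100011 = 35
Sum = 39 = 100111
1s count = 4

even parity (4 ones in 100111)


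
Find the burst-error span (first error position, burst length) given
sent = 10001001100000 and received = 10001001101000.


XOR: 00000000001000

Burst at position 10, length 1


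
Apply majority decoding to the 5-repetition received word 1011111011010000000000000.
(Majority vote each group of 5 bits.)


Groups: 10111, 11011, 01000, 00000, 00000
Majority votes: 11000

11000


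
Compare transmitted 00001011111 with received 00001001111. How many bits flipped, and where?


XOR: 00000010000

1 error(s) at position(s): 6


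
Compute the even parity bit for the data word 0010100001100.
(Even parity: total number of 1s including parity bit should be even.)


Number of 1s in data: 4
Parity bit: 0

0


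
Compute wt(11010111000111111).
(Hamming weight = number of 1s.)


Counting 1s in 11010111000111111

12


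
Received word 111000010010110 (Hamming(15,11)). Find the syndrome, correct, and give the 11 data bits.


Syndrome = 0: no error detected

Data: 10000010110 (no errors)


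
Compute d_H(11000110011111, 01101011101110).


XOR: 10101101110001
Count of 1s: 8

8


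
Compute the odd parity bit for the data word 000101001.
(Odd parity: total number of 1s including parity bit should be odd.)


Number of 1s in data: 3
Parity bit: 0

0


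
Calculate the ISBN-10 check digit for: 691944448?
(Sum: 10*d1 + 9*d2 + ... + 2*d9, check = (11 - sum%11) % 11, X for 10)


Weighted sum: 300
300 mod 11 = 3

Check digit: 8


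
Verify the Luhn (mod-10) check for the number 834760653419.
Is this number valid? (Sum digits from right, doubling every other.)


Luhn sum = 57
57 mod 10 = 7

Invalid (Luhn sum mod 10 = 7)


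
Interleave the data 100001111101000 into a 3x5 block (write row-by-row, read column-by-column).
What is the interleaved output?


Matrix:
  10000
  11111
  01000
Read columns: 110011010010010

110011010010010


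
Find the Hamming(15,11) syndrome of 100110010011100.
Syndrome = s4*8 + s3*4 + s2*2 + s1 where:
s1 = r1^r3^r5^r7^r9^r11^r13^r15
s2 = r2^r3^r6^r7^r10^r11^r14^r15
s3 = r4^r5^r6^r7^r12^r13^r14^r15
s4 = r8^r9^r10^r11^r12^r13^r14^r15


s1=0, s2=1, s3=0, s4=0

Syndrome = 2 (error at position 2)


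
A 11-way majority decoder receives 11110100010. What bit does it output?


Ones: 6 out of 11
Threshold: 6

1 (6/11 voted 1)


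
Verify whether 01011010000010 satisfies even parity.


Number of 1s: 5

No, parity error (5 ones)


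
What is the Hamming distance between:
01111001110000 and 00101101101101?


XOR: 01010100011101
Count of 1s: 7

7


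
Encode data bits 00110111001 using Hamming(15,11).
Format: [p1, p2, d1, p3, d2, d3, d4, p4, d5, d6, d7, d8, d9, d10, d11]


Parity bits: p1=1, p2=1, p3=0, p4=0

110001100111001


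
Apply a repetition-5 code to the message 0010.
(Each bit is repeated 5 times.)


Each bit -> 5 copies

00000000001111100000


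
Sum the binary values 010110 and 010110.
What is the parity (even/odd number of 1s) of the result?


010110 = 22
010110 = 22
Sum = 44 = 101100
1s count = 3

odd parity (3 ones in 101100)


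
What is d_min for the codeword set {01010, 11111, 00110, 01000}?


Comparing all pairs, minimum distance: 1
Can detect 0 errors, correct 0 errors

1


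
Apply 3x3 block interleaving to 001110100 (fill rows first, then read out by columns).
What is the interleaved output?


Matrix:
  001
  110
  100
Read columns: 011010100

011010100


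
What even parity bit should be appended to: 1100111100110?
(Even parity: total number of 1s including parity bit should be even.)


Number of 1s in data: 8
Parity bit: 0

0


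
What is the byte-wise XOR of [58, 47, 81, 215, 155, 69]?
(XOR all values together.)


XOR chain: 58 ^ 47 ^ 81 ^ 215 ^ 155 ^ 69 = 77

77


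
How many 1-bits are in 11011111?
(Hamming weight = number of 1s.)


Counting 1s in 11011111

7


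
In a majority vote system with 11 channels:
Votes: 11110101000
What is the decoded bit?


Ones: 6 out of 11
Threshold: 6

1 (6/11 voted 1)


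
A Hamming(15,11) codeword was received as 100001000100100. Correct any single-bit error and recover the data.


Syndrome = 0: no error detected

Data: 00100100100 (no errors)


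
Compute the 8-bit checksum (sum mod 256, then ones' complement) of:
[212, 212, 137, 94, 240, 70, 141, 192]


Sum = 1298 mod 256 = 18
Complement = 237

237


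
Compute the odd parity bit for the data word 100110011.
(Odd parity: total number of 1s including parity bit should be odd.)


Number of 1s in data: 5
Parity bit: 0

0


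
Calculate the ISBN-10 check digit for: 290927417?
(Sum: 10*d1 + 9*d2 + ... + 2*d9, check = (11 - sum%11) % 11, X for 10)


Weighted sum: 244
244 mod 11 = 2

Check digit: 9


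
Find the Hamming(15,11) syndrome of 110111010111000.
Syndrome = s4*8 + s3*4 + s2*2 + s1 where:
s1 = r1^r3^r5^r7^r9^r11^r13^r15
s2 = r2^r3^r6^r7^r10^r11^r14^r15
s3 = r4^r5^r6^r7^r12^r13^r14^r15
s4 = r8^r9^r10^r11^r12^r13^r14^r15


s1=1, s2=0, s3=0, s4=0

Syndrome = 1 (error at position 1)


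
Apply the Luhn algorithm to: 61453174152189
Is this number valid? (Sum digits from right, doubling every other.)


Luhn sum = 61
61 mod 10 = 1

Invalid (Luhn sum mod 10 = 1)


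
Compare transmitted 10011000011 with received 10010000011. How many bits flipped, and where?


XOR: 00001000000

1 error(s) at position(s): 4


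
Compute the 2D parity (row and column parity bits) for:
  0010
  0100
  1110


Row parities: 111
Column parities: 1000

Row P: 111, Col P: 1000, Corner: 1


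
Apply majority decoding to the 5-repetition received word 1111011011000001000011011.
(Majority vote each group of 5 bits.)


Groups: 11110, 11011, 00000, 10000, 11011
Majority votes: 11001

11001


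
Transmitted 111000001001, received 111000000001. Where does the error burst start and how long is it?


XOR: 000000001000

Burst at position 8, length 1


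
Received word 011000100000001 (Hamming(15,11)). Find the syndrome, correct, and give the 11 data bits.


Syndrome = 9: error at position 9

Data: 10011000001 (corrected bit 9)


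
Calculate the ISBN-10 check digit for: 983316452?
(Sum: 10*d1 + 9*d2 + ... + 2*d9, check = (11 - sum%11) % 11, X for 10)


Weighted sum: 278
278 mod 11 = 3

Check digit: 8


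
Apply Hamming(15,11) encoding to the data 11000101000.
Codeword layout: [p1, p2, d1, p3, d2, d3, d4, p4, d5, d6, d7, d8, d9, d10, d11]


Parity bits: p1=0, p2=0, p3=0, p4=0

001010000101000


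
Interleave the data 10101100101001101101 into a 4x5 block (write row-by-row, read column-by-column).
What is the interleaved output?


Matrix:
  10101
  10010
  10011
  01101
Read columns: 11100001100101101011

11100001100101101011


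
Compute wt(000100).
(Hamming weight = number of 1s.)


Counting 1s in 000100

1


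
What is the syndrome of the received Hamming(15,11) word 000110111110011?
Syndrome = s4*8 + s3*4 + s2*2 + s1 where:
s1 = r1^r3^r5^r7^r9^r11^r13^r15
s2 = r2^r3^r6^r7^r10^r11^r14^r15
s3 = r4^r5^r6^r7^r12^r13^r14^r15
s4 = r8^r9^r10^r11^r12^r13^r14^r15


s1=1, s2=1, s3=1, s4=0

Syndrome = 7 (error at position 7)


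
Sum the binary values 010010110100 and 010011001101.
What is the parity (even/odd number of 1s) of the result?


010010110100 = 1204
010011001101 = 1229
Sum = 2433 = 100110000001
1s count = 4

even parity (4 ones in 100110000001)


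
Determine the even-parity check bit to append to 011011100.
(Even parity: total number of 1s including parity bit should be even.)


Number of 1s in data: 5
Parity bit: 1

1


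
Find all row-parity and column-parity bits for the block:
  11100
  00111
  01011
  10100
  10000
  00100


Row parities: 111011
Column parities: 10000

Row P: 111011, Col P: 10000, Corner: 1


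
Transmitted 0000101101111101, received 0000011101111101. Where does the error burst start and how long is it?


XOR: 0000110000000000

Burst at position 4, length 2


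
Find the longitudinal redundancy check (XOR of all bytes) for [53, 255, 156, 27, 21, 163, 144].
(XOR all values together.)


XOR chain: 53 ^ 255 ^ 156 ^ 27 ^ 21 ^ 163 ^ 144 = 107

107


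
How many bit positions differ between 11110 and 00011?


XOR: 11101
Count of 1s: 4

4


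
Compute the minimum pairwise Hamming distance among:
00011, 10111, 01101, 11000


Comparing all pairs, minimum distance: 2
Can detect 1 errors, correct 0 errors

2


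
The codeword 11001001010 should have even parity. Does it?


Number of 1s: 5

No, parity error (5 ones)


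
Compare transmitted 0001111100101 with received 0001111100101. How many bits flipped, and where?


XOR: 0000000000000

0 errors (received matches sent)


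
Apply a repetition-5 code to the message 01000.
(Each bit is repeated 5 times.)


Each bit -> 5 copies

0000011111000000000000000


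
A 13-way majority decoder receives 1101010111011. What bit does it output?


Ones: 9 out of 13
Threshold: 7

1 (9/13 voted 1)


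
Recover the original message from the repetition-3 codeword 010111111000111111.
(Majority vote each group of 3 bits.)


Groups: 010, 111, 111, 000, 111, 111
Majority votes: 011011

011011


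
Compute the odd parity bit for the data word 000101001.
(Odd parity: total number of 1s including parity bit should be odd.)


Number of 1s in data: 3
Parity bit: 0

0


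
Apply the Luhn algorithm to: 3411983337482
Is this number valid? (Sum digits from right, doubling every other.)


Luhn sum = 60
60 mod 10 = 0

Valid (Luhn sum mod 10 = 0)


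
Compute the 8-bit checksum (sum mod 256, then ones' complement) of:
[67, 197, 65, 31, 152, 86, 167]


Sum = 765 mod 256 = 253
Complement = 2

2


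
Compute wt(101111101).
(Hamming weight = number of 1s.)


Counting 1s in 101111101

7


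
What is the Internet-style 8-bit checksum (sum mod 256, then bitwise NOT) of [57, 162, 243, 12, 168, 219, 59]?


Sum = 920 mod 256 = 152
Complement = 103

103


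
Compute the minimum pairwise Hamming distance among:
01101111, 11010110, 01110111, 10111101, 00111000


Comparing all pairs, minimum distance: 2
Can detect 1 errors, correct 0 errors

2


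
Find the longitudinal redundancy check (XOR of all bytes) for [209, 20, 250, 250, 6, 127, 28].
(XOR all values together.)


XOR chain: 209 ^ 20 ^ 250 ^ 250 ^ 6 ^ 127 ^ 28 = 160

160


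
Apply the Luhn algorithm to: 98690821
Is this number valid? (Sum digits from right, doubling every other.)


Luhn sum = 42
42 mod 10 = 2

Invalid (Luhn sum mod 10 = 2)


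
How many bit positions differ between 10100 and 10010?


XOR: 00110
Count of 1s: 2

2


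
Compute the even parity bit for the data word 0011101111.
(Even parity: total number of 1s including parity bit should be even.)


Number of 1s in data: 7
Parity bit: 1

1


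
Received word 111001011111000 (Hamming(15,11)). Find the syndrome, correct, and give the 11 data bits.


Syndrome = 10: error at position 10

Data: 10101011000 (corrected bit 10)


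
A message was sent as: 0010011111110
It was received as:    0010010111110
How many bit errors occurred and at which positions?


XOR: 0000001000000

1 error(s) at position(s): 6


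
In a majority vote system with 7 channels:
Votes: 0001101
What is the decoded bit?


Ones: 3 out of 7
Threshold: 4

0 (3/7 voted 1)


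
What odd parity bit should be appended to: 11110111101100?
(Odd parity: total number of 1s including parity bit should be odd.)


Number of 1s in data: 10
Parity bit: 1

1


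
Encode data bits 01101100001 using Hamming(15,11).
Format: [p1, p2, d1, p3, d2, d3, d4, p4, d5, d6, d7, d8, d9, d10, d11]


Parity bits: p1=1, p2=1, p3=1, p4=1

110111011100001


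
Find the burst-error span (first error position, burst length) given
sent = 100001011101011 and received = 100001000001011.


XOR: 000000011100000

Burst at position 7, length 3


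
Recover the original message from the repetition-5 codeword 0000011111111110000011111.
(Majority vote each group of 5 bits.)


Groups: 00000, 11111, 11111, 00000, 11111
Majority votes: 01101

01101


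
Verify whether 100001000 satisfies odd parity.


Number of 1s: 2

No, parity error (2 ones)


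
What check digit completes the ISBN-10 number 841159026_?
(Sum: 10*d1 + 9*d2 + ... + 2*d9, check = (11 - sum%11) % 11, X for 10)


Weighted sum: 224
224 mod 11 = 4

Check digit: 7


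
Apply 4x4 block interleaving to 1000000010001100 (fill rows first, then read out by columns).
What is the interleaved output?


Matrix:
  1000
  0000
  1000
  1100
Read columns: 1011000100000000

1011000100000000


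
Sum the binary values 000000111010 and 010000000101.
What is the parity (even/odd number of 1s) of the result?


000000111010 = 58
010000000101 = 1029
Sum = 1087 = 10000111111
1s count = 7

odd parity (7 ones in 10000111111)


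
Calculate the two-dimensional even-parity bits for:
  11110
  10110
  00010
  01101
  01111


Row parities: 01110
Column parities: 01000

Row P: 01110, Col P: 01000, Corner: 1


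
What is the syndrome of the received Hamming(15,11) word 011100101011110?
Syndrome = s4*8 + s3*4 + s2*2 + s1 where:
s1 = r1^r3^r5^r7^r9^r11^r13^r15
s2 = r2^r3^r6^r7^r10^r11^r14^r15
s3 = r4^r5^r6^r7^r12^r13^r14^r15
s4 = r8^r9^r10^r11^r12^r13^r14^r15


s1=1, s2=1, s3=1, s4=1

Syndrome = 15 (error at position 15)


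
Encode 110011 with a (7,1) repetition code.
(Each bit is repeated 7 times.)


Each bit -> 7 copies

111111111111110000000000000011111111111111


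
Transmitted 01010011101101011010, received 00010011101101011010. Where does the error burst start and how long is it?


XOR: 01000000000000000000

Burst at position 1, length 1


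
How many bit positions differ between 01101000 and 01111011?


XOR: 00010011
Count of 1s: 3

3


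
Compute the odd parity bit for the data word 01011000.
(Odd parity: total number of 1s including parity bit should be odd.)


Number of 1s in data: 3
Parity bit: 0

0


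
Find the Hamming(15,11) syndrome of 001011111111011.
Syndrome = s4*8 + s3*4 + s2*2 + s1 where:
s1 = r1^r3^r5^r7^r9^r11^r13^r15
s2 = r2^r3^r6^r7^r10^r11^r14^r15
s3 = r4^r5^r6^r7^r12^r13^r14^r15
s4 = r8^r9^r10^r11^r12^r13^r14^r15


s1=0, s2=1, s3=0, s4=1

Syndrome = 10 (error at position 10)


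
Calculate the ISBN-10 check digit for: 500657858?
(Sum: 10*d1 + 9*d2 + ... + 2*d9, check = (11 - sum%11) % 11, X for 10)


Weighted sum: 220
220 mod 11 = 0

Check digit: 0


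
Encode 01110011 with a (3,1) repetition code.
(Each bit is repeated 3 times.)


Each bit -> 3 copies

000111111111000000111111


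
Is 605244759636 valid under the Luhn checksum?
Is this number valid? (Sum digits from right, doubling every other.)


Luhn sum = 55
55 mod 10 = 5

Invalid (Luhn sum mod 10 = 5)


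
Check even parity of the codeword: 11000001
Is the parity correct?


Number of 1s: 3

No, parity error (3 ones)


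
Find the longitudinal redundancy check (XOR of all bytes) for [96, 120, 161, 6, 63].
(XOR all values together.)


XOR chain: 96 ^ 120 ^ 161 ^ 6 ^ 63 = 128

128


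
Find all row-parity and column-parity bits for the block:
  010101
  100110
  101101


Row parities: 110
Column parities: 011110

Row P: 110, Col P: 011110, Corner: 0


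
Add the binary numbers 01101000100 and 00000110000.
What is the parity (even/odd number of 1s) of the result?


01101000100 = 836
00000110000 = 48
Sum = 884 = 1101110100
1s count = 6

even parity (6 ones in 1101110100)


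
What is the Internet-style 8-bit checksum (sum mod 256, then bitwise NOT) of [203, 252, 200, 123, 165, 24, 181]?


Sum = 1148 mod 256 = 124
Complement = 131

131


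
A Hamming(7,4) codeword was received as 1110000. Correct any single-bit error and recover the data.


Syndrome = 0: no error detected

Data: 1000 (no errors)


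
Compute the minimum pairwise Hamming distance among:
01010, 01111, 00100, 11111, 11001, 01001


Comparing all pairs, minimum distance: 1
Can detect 0 errors, correct 0 errors

1


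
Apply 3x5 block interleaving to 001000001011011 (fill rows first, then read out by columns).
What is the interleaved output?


Matrix:
  00100
  00010
  11011
Read columns: 001001100011001

001001100011001


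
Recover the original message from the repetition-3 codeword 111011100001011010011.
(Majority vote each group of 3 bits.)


Groups: 111, 011, 100, 001, 011, 010, 011
Majority votes: 1100101

1100101


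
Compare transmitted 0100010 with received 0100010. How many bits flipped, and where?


XOR: 0000000

0 errors (received matches sent)


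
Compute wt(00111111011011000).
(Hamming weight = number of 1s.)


Counting 1s in 00111111011011000

10


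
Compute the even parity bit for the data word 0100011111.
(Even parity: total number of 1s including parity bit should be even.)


Number of 1s in data: 6
Parity bit: 0

0


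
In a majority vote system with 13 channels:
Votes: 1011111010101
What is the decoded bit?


Ones: 9 out of 13
Threshold: 7

1 (9/13 voted 1)


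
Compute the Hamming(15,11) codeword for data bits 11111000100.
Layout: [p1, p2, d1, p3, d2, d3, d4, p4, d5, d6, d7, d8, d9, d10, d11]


Parity bits: p1=1, p2=1, p3=0, p4=0

111011101000100


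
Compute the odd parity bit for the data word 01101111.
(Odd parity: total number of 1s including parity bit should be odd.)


Number of 1s in data: 6
Parity bit: 1

1


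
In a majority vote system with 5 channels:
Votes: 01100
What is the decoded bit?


Ones: 2 out of 5
Threshold: 3

0 (2/5 voted 1)


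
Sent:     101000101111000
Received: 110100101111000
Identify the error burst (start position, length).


XOR: 011100000000000

Burst at position 1, length 3


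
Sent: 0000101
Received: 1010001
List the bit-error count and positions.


XOR: 1010100

3 error(s) at position(s): 0, 2, 4


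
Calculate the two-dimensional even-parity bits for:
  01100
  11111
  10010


Row parities: 010
Column parities: 00001

Row P: 010, Col P: 00001, Corner: 1


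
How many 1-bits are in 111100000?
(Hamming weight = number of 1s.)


Counting 1s in 111100000

4


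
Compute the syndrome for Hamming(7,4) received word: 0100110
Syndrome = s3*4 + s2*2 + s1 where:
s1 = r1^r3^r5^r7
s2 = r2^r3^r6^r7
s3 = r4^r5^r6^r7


s1=1, s2=0, s3=0

Syndrome = 1 (error at position 1)


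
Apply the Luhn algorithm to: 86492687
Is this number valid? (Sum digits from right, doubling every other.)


Luhn sum = 54
54 mod 10 = 4

Invalid (Luhn sum mod 10 = 4)


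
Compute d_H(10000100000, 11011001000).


XOR: 01011101000
Count of 1s: 5

5


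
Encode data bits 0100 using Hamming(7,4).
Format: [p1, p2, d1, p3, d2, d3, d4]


Parity bits: p1=1, p2=0, p3=1

1001100


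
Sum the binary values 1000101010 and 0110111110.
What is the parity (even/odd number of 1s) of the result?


1000101010 = 554
0110111110 = 446
Sum = 1000 = 1111101000
1s count = 6

even parity (6 ones in 1111101000)


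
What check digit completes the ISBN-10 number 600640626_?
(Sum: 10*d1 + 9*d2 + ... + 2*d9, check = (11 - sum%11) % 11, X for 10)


Weighted sum: 168
168 mod 11 = 3

Check digit: 8


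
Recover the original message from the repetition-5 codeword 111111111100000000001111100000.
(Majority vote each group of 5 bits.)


Groups: 11111, 11111, 00000, 00000, 11111, 00000
Majority votes: 110010

110010


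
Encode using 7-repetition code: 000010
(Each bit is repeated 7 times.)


Each bit -> 7 copies

000000000000000000000000000011111110000000


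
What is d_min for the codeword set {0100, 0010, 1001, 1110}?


Comparing all pairs, minimum distance: 2
Can detect 1 errors, correct 0 errors

2


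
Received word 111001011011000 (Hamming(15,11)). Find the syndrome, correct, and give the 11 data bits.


Syndrome = 0: no error detected

Data: 10101011000 (no errors)


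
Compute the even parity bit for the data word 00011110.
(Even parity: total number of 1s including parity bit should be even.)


Number of 1s in data: 4
Parity bit: 0

0


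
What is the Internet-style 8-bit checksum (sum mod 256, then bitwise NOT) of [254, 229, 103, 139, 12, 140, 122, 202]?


Sum = 1201 mod 256 = 177
Complement = 78

78


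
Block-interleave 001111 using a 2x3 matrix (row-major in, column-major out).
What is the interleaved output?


Matrix:
  001
  111
Read columns: 010111

010111


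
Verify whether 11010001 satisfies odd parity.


Number of 1s: 4

No, parity error (4 ones)


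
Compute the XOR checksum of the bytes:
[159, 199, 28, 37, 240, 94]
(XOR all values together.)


XOR chain: 159 ^ 199 ^ 28 ^ 37 ^ 240 ^ 94 = 207

207


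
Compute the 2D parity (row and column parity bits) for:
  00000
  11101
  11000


Row parities: 000
Column parities: 00101

Row P: 000, Col P: 00101, Corner: 0


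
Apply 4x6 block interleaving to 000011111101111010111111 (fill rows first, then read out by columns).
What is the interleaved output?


Matrix:
  000011
  111101
  111010
  111111
Read columns: 011101110111010110111101

011101110111010110111101


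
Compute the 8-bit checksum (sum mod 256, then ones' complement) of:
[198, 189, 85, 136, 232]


Sum = 840 mod 256 = 72
Complement = 183

183


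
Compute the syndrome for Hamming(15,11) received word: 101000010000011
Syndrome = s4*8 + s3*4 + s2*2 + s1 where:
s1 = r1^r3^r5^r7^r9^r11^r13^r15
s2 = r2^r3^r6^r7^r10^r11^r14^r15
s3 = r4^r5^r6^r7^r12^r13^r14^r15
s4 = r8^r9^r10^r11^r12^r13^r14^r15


s1=1, s2=1, s3=0, s4=1

Syndrome = 11 (error at position 11)


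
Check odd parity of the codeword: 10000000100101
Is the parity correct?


Number of 1s: 4

No, parity error (4 ones)


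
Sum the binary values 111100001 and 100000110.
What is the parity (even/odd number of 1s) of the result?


111100001 = 481
100000110 = 262
Sum = 743 = 1011100111
1s count = 7

odd parity (7 ones in 1011100111)


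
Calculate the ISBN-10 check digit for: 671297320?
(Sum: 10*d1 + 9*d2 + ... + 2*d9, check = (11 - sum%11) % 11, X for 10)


Weighted sum: 252
252 mod 11 = 10

Check digit: 1


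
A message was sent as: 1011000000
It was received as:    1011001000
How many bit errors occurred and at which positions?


XOR: 0000001000

1 error(s) at position(s): 6


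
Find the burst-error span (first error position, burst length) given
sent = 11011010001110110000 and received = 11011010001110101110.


XOR: 00000000000000011110

Burst at position 15, length 4


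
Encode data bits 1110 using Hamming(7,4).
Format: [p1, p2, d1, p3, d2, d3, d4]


Parity bits: p1=0, p2=0, p3=0

0010110


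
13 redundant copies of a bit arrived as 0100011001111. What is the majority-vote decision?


Ones: 7 out of 13
Threshold: 7

1 (7/13 voted 1)


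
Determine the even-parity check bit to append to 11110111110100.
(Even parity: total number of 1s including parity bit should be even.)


Number of 1s in data: 10
Parity bit: 0

0


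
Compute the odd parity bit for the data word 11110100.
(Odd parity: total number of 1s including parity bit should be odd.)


Number of 1s in data: 5
Parity bit: 0

0


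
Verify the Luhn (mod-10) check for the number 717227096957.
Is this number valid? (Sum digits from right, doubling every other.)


Luhn sum = 53
53 mod 10 = 3

Invalid (Luhn sum mod 10 = 3)


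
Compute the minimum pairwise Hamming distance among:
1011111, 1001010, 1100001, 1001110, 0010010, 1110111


Comparing all pairs, minimum distance: 1
Can detect 0 errors, correct 0 errors

1


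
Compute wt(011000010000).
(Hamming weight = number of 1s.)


Counting 1s in 011000010000

3


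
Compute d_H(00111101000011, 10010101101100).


XOR: 10101000101111
Count of 1s: 8

8


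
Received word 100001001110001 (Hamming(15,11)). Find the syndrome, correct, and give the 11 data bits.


Syndrome = 0: no error detected

Data: 00101110001 (no errors)


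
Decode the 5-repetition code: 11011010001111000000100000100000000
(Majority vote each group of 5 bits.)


Groups: 11011, 01000, 11110, 00000, 10000, 01000, 00000
Majority votes: 1010000

1010000


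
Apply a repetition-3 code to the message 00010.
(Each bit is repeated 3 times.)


Each bit -> 3 copies

000000000111000


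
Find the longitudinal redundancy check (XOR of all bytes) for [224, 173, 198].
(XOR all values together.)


XOR chain: 224 ^ 173 ^ 198 = 139

139


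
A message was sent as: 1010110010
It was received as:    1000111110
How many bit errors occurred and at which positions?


XOR: 0010001100

3 error(s) at position(s): 2, 6, 7


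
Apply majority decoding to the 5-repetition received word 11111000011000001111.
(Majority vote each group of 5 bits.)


Groups: 11111, 00001, 10000, 01111
Majority votes: 1001

1001


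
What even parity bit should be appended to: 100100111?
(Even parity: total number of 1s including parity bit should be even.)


Number of 1s in data: 5
Parity bit: 1

1


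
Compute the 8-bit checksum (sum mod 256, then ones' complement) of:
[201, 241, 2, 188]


Sum = 632 mod 256 = 120
Complement = 135

135


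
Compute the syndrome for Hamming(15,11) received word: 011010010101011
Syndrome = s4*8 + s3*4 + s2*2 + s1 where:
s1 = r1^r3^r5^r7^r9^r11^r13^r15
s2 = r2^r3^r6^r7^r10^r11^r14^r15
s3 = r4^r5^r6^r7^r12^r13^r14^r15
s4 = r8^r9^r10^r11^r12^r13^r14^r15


s1=1, s2=1, s3=0, s4=1

Syndrome = 11 (error at position 11)


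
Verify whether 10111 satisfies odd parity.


Number of 1s: 4

No, parity error (4 ones)


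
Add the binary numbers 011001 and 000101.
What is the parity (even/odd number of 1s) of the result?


011001 = 25
000101 = 5
Sum = 30 = 11110
1s count = 4

even parity (4 ones in 11110)


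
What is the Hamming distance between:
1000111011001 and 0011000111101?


XOR: 1011111100100
Count of 1s: 8

8


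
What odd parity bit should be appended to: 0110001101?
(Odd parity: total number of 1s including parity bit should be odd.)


Number of 1s in data: 5
Parity bit: 0

0


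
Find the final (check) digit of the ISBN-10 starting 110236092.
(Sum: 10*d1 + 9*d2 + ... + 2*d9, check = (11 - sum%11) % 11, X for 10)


Weighted sum: 112
112 mod 11 = 2

Check digit: 9


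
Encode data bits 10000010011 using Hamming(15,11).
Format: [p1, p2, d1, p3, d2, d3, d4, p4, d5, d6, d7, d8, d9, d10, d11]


Parity bits: p1=1, p2=0, p3=0, p4=1

101000010010011


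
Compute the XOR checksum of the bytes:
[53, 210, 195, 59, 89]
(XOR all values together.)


XOR chain: 53 ^ 210 ^ 195 ^ 59 ^ 89 = 70

70


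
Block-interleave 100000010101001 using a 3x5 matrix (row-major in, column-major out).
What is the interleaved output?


Matrix:
  10000
  00101
  01001
Read columns: 100001010000011

100001010000011


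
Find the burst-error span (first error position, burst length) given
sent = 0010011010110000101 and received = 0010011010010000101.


XOR: 0000000000100000000

Burst at position 10, length 1


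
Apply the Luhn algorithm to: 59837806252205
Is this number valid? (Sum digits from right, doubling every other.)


Luhn sum = 59
59 mod 10 = 9

Invalid (Luhn sum mod 10 = 9)


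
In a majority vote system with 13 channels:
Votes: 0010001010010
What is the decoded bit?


Ones: 4 out of 13
Threshold: 7

0 (4/13 voted 1)


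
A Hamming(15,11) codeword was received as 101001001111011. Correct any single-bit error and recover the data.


Syndrome = 1: error at position 1

Data: 10101111011 (corrected bit 1)


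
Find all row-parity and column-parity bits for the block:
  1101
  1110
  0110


Row parities: 110
Column parities: 0101

Row P: 110, Col P: 0101, Corner: 0


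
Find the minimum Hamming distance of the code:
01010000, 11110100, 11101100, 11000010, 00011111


Comparing all pairs, minimum distance: 2
Can detect 1 errors, correct 0 errors

2


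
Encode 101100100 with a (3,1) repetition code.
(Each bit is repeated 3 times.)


Each bit -> 3 copies

111000111111000000111000000
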